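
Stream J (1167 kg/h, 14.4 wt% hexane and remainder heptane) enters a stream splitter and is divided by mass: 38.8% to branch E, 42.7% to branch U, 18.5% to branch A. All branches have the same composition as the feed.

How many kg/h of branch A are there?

Branch A flow = 0.185×1167 = 215.9 kg/h.

215.9 kg/h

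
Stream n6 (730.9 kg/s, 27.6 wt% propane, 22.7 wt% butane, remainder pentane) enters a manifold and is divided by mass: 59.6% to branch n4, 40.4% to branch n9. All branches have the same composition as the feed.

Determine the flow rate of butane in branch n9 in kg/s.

Branch n9 total = 0.404×730.9 = 295.28 kg/s.
butane in n9 = 0.227×295.28 = 67.029 kg/s.

67.03 kg/s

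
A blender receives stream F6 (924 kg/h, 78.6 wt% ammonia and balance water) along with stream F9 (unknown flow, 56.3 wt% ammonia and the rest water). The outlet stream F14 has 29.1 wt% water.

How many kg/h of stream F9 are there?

487.3 kg/h

Let F9 be the unknown flow. Total out = 924 + F9.
water balance: 197.74 + 0.437·F9 = 0.291·(924 + F9)
(0.437 − 0.291)·F9 = 0.291×924 − 197.74 = 71.148
F9 = 71.148 / 0.146 = 487.32 kg/h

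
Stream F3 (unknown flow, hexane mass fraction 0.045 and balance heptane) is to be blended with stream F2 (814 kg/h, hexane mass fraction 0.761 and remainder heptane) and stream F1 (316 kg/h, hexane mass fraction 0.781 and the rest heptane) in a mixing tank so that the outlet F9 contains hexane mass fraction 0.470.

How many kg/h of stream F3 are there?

788.6 kg/h

Let F3 be the unknown flow. Total out = 1130 + F3.
hexane balance: 866.25 + 0.045·F3 = 0.470·(1130 + F3)
(0.045 − 0.470)·F3 = 0.470×1130 − 866.25 = -335.15
F3 = -335.15 / -0.425 = 788.59 kg/h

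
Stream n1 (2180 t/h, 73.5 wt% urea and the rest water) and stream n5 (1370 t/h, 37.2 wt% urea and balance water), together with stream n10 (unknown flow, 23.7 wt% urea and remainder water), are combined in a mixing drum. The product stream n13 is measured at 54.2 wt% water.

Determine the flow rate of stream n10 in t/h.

Let n10 be the unknown flow. Total out = 3550 + n10.
water balance: 1438.1 + 0.763·n10 = 0.542·(3550 + n10)
(0.763 − 0.542)·n10 = 0.542×3550 − 1438.1 = 486.04
n10 = 486.04 / 0.221 = 2199.3 t/h

2199 t/h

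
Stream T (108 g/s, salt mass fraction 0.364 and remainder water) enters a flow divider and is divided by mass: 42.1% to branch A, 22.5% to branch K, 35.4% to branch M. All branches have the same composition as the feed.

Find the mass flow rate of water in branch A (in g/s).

Branch A total = 0.421×108 = 45.468 g/s.
water in A = 0.636×45.468 = 28.918 g/s.

28.92 g/s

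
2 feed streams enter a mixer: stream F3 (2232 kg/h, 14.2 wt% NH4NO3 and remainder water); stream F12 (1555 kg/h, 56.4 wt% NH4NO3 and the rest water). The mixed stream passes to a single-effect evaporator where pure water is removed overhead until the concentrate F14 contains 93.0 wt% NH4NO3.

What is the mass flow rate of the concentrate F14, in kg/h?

1284 kg/h

NH4NO3 entering = 2232×0.142 + 1555×0.564 = 1194 kg/h.
All NH4NO3 reports to F14, so F14 = 1194/0.930 = 1283.8 kg/h.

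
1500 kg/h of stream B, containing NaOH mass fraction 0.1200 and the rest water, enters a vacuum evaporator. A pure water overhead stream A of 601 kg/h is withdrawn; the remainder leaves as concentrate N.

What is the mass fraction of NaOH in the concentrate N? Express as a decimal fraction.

NaOH is not removed: 1500×0.120 = 180 kg/h of NaOH enters N.
Concentrate = 1500 − 601 = 899 kg/h.
Mass fraction = 180/899 = 0.2002.

0.2002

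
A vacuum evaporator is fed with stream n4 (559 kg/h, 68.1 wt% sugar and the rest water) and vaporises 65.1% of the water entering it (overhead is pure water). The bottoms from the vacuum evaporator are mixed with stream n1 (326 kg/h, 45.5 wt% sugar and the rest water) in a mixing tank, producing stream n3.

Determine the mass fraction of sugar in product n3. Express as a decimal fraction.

Vapour removed = 0.651×0.319×559 = 116.09 kg/h; concentrate = 442.91 kg/h.
sugar reaching the mixer = 380.68 (from concentrate) + 326×0.455 = 529.01 kg/h.
Product flow = 442.91 + 326 = 768.91 kg/h; sugar fraction = 0.688.

0.688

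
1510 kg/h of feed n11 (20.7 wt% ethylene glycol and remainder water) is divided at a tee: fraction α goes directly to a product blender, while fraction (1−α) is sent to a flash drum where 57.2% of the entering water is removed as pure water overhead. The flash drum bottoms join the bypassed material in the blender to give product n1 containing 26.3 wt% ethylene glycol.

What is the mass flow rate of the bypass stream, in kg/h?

801.2 kg/h

All 1510×0.207 = 312.57 kg/h of ethylene glycol reaches n1, so n1 = 312.57/0.263 = 1188.5 kg/h and vapour = 321.52 kg/h.
The evaporator receives (1−α)·1510 of feed at 0.793 water and removes 0.572 of that water:
0.572×0.793×(1−α)×1510 = 321.52
(1−α) = 321.52/684.93 = 0.4694;  α = 0.5306.
Bypass flow = 0.5306×1510 = 801.17 kg/h.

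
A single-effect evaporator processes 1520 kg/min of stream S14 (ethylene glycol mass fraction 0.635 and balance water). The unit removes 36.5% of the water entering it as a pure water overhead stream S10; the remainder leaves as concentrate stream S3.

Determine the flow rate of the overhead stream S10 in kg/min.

202.5 kg/min

water entering = 1520×0.365 = 554.8 kg/min; overhead removed = 0.365×554.8 = 202.5 kg/min.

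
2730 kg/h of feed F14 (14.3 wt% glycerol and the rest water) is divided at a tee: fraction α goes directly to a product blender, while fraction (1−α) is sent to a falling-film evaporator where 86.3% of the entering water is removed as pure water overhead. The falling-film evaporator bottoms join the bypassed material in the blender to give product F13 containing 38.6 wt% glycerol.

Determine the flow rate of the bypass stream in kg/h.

406.2 kg/h

All 2730×0.143 = 390.39 kg/h of glycerol reaches F13, so F13 = 390.39/0.386 = 1011.4 kg/h and vapour = 1718.6 kg/h.
The evaporator receives (1−α)·2730 of feed at 0.857 water and removes 0.863 of that water:
0.863×0.857×(1−α)×2730 = 1718.6
(1−α) = 1718.6/2019.1 = 0.8512;  α = 0.1488.
Bypass flow = 0.1488×2730 = 406.25 kg/h.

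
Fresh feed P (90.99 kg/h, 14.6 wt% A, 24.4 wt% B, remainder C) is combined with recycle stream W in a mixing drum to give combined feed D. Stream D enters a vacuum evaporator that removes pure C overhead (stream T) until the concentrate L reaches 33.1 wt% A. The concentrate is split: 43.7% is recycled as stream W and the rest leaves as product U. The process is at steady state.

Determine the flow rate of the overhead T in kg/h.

Overall A balance (none leaves overhead): A in fresh feed = A in product, i.e. 90.99×0.146 = (1−0.437)·L·0.331.
L = 13.285/(0.331×0.563) = 71.287 kg/h.
Recycle W = 0.437×71.287 = 31.152 kg/h.
Combined feed D = 90.99 + 31.152 = 122.14 kg/h.
Overhead T = D − L = 122.14 − 71.287 = 50.855 kg/h.

50.86 kg/h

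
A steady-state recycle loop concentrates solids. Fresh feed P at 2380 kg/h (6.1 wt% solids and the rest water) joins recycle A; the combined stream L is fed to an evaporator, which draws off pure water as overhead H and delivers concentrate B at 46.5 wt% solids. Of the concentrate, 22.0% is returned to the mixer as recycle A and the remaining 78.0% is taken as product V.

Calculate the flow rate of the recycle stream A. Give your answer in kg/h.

88.06 kg/h

Overall solids balance (none leaves overhead): solids in fresh feed = solids in product, i.e. 2380×0.061 = (1−0.220)·B·0.465.
B = 145.18/(0.465×0.780) = 400.28 kg/h.
Recycle A = 0.220×400.28 = 88.061 kg/h.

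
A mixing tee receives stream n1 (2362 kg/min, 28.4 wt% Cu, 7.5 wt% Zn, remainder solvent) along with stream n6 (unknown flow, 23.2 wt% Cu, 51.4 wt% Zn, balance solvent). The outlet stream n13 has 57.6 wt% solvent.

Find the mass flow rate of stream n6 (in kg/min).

Let n6 be the unknown flow. Total out = 2362 + n6.
solvent balance: 1514 + 0.254·n6 = 0.576·(2362 + n6)
(0.254 − 0.576)·n6 = 0.576×2362 − 1514 = -153.53
n6 = -153.53 / -0.322 = 476.8 kg/min

476.8 kg/min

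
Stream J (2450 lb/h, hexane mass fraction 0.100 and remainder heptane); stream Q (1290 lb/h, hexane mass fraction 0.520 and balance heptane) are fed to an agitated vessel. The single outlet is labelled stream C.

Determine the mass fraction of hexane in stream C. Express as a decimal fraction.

0.245

Total flow out = 2450 + 1290 = 3740 lb/h.
hexane in = 2450×0.100 + 1290×0.520 = 915.8 lb/h.
hexane mass fraction in C = 915.8/3740 = 0.245.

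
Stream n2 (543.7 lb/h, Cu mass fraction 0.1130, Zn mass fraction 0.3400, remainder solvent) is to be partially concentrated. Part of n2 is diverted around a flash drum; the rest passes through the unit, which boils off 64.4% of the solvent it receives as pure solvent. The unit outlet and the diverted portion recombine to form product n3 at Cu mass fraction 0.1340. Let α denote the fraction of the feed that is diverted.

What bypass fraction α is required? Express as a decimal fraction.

All 543.7×0.113 = 61.438 lb/h of Cu reaches n3, so n3 = 61.438/0.134 = 458.49 lb/h and vapour = 85.207 lb/h.
The evaporator receives (1−α)·543.7 of feed at 0.547 solvent and removes 0.644 of that solvent:
0.644×0.547×(1−α)×543.7 = 85.207
(1−α) = 85.207/191.53 = 0.4449;  α = 0.5551.

0.555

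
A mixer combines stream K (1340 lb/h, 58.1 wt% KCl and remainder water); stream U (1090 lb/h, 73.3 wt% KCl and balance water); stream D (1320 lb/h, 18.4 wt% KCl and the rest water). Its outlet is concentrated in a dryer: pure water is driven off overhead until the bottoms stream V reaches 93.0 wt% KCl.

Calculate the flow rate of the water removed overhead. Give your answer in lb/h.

1793 lb/h

KCl entering = 1340×0.581 + 1090×0.733 + 1320×0.184 = 1820.4 lb/h.
All KCl reports to V, so V = 1820.4/0.930 = 1957.4 lb/h.
Total feed = 3750 lb/h; overhead = 3750 − 1957.4 = 1792.6 lb/h.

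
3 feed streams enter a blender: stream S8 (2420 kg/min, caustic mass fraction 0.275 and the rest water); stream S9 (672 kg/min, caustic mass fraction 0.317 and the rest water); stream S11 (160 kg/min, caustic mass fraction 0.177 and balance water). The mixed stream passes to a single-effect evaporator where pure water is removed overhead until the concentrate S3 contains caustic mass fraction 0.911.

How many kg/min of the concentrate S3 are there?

995.4 kg/min

caustic entering = 2420×0.275 + 672×0.317 + 160×0.177 = 906.84 kg/min.
All caustic reports to S3, so S3 = 906.84/0.911 = 995.44 kg/min.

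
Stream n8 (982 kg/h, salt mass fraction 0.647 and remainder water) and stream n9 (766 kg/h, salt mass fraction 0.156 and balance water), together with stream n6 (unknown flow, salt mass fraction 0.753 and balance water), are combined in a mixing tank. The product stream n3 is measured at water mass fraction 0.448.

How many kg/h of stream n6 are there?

Let n6 be the unknown flow. Total out = 1748 + n6.
water balance: 993.15 + 0.247·n6 = 0.448·(1748 + n6)
(0.247 − 0.448)·n6 = 0.448×1748 − 993.15 = -210.05
n6 = -210.05 / -0.201 = 1045 kg/h

1045 kg/h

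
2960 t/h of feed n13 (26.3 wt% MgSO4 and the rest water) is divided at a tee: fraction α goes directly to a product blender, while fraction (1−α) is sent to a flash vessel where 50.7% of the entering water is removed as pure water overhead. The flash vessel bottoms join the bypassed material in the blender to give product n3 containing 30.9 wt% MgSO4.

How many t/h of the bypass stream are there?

All 2960×0.263 = 778.48 t/h of MgSO4 reaches n3, so n3 = 778.48/0.309 = 2519.4 t/h and vapour = 440.65 t/h.
The evaporator receives (1−α)·2960 of feed at 0.737 water and removes 0.507 of that water:
0.507×0.737×(1−α)×2960 = 440.65
(1−α) = 440.65/1106 = 0.3984;  α = 0.6016.
Bypass flow = 0.6016×2960 = 1780.7 t/h.

1781 t/h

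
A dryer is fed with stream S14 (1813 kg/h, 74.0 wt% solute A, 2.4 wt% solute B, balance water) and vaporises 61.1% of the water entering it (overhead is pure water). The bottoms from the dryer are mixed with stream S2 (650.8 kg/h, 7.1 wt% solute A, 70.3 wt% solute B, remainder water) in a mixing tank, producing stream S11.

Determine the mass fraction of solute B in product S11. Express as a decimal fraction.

Vapour removed = 0.611×0.236×1813 = 261.43 kg/h; concentrate = 1551.6 kg/h.
solute B reaching the mixer = 43.512 (from concentrate) + 650.8×0.703 = 501.02 kg/h.
Product flow = 1551.6 + 650.8 = 2202.4 kg/h; solute B fraction = 0.227.

0.227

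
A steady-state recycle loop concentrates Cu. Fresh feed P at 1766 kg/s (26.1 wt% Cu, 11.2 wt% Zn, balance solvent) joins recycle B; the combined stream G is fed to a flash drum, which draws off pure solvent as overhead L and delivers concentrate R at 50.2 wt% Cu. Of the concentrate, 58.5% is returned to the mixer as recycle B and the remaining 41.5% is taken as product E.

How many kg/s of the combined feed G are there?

3060 kg/s

Overall Cu balance (none leaves overhead): Cu in fresh feed = Cu in product, i.e. 1766×0.261 = (1−0.585)·R·0.502.
R = 460.93/(0.502×0.415) = 2212.5 kg/s.
Recycle B = 0.585×2212.5 = 1294.3 kg/s.
Combined feed G = 1766 + 1294.3 = 3060.3 kg/s.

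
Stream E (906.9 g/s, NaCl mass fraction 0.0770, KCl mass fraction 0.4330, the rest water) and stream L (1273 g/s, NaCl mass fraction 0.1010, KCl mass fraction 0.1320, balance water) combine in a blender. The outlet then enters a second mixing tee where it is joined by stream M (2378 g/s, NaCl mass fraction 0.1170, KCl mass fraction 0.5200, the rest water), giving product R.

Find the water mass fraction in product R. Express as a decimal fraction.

Overall, product flow = 4557.9 g/s.
water in = 906.9×0.490 + 1273×0.767 + 2378×0.363 = 2284 g/s.
water fraction in R = 0.5011.

0.5011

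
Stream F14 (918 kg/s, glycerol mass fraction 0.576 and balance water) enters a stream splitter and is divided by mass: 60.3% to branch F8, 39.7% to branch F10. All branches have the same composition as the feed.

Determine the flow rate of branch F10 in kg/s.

Branch F10 flow = 0.397×918 = 364.45 kg/s.

364.4 kg/s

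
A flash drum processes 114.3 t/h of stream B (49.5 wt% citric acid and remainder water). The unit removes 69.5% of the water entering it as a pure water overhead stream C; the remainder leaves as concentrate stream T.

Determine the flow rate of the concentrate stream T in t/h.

water entering = 114.3×0.505 = 57.721 t/h; overhead removed = 0.695×57.721 = 40.116 t/h.
Concentrate = 114.3 − 40.116 = 74.184 t/h.

74.18 t/h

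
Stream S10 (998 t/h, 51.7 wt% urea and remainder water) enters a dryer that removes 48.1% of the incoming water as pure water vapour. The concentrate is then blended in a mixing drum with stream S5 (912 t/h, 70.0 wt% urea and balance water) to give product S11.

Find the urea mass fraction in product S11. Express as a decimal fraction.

Vapour removed = 0.481×0.483×998 = 231.86 t/h; concentrate = 766.14 t/h.
urea reaching the mixer = 515.97 (from concentrate) + 912×0.700 = 1154.4 t/h.
Product flow = 766.14 + 912 = 1678.1 t/h; urea fraction = 0.688.

0.688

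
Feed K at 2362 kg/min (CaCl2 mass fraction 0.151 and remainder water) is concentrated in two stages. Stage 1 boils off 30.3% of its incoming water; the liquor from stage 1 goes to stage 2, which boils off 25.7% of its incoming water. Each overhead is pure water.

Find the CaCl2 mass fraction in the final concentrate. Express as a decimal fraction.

0.256

water in feed = 2362×0.849 = 2005.3 kg/min.
After stage 1: water left = (1−0.303)×2005.3 = 1397.7; stream total = 1754.4 kg/min.
After stage 2: water left = (1−0.257)×1397.7 = 1038.5; final concentrate = 1395.2 kg/min.
CaCl2 fraction = 356.66/1395.2 = 0.256.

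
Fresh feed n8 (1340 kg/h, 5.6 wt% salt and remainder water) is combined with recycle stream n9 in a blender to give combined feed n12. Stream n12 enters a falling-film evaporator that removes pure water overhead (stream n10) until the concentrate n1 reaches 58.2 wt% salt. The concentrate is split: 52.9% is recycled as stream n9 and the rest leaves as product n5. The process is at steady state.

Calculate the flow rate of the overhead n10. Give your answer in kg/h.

Overall salt balance (none leaves overhead): salt in fresh feed = salt in product, i.e. 1340×0.056 = (1−0.529)·n1·0.582.
n1 = 75.04/(0.582×0.471) = 273.75 kg/h.
Recycle n9 = 0.529×273.75 = 144.81 kg/h.
Combined feed n12 = 1340 + 144.81 = 1484.8 kg/h.
Overhead n10 = n12 − n1 = 1484.8 − 273.75 = 1211.1 kg/h.

1211 kg/h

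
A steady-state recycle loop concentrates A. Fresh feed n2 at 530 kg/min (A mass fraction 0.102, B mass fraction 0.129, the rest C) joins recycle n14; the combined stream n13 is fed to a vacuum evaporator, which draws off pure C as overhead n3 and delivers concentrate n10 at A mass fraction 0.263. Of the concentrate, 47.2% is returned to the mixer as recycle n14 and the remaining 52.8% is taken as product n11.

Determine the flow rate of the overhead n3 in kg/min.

324.4 kg/min

Overall A balance (none leaves overhead): A in fresh feed = A in product, i.e. 530×0.102 = (1−0.472)·n10·0.263.
n10 = 54.06/(0.263×0.528) = 389.3 kg/min.
Recycle n14 = 0.472×389.3 = 183.75 kg/min.
Combined feed n13 = 530 + 183.75 = 713.75 kg/min.
Overhead n3 = n13 − n10 = 713.75 − 389.3 = 324.45 kg/min.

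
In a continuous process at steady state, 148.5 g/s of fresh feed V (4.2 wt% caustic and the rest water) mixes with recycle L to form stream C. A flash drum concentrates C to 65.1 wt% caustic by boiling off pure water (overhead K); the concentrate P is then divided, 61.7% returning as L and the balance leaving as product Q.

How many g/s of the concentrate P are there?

25.01 g/s

Overall caustic balance (none leaves overhead): caustic in fresh feed = caustic in product, i.e. 148.5×0.042 = (1−0.617)·P·0.651.
P = 6.237/(0.651×0.383) = 25.015 g/s.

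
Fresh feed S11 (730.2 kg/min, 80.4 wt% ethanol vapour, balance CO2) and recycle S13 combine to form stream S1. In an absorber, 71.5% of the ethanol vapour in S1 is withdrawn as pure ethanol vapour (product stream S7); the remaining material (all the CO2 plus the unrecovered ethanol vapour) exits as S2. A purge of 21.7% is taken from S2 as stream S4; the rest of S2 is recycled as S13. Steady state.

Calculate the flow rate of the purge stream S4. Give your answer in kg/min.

189.9 kg/min

CO2 enters only via S11 and leaves only via the purge: 730.2×0.196 = 0.217×(CO2 in S2), and the absorber passes all CO2, so CO2 in S1 = CO2 in S2 = 659.54 kg/min.
ethanol vapour in S1: m_A = 730.2×0.804 + (1−0.217)·(1−0.715)·m_A, so m_A = 587.08/0.7768 = 755.72 kg/min.
S2 = (1−0.715)×755.72 + 659.54 = 874.92 kg/min.
Purge S4 = 0.217×874.92 = 189.86 kg/min.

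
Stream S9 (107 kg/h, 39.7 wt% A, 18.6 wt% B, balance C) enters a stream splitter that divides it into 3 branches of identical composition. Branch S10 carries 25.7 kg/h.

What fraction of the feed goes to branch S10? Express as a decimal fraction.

0.240

Fraction to S10 = 25.7/107 = 0.2402.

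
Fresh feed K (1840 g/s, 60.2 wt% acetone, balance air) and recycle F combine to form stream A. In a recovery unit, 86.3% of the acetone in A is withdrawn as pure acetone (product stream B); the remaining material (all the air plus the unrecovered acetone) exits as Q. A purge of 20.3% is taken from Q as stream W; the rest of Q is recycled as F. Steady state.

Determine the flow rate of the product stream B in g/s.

1073 g/s

acetone in A: m_A = 1840×0.602 + (1−0.203)·(1−0.863)·m_A, so m_A = 1107.7/0.8908 = 1243.5 g/s.
Product B = 0.863×1243.5 = 1073.1 g/s.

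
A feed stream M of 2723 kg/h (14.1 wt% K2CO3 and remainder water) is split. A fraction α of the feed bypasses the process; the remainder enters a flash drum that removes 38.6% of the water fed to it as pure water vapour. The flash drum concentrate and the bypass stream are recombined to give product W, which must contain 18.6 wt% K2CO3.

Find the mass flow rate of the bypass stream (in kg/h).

736.1 kg/h

All 2723×0.141 = 383.94 kg/h of K2CO3 reaches W, so W = 383.94/0.186 = 2064.2 kg/h and vapour = 658.79 kg/h.
The evaporator receives (1−α)·2723 of feed at 0.859 water and removes 0.386 of that water:
0.386×0.859×(1−α)×2723 = 658.79
(1−α) = 658.79/902.88 = 0.7297;  α = 0.2703.
Bypass flow = 0.2703×2723 = 736.14 kg/h.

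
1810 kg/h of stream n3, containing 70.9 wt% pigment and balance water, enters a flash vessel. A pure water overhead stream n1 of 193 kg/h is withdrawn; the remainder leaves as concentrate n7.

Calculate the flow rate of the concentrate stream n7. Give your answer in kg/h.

1617 kg/h

Concentrate = 1810 − 193 = 1617 kg/h.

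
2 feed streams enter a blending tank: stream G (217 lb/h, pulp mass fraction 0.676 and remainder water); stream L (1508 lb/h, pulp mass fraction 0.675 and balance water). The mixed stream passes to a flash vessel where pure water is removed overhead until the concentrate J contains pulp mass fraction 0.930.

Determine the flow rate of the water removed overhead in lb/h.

472.8 lb/h

pulp entering = 217×0.676 + 1508×0.675 = 1164.6 lb/h.
All pulp reports to J, so J = 1164.6/0.930 = 1252.2 lb/h.
Total feed = 1725 lb/h; overhead = 1725 − 1252.2 = 472.75 lb/h.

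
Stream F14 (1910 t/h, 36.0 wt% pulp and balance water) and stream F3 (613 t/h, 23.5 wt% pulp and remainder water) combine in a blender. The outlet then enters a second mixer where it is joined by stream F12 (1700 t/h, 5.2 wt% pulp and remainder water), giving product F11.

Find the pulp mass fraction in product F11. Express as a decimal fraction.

Overall, product flow = 4223 t/h.
pulp in = 1910×0.360 + 613×0.235 + 1700×0.052 = 920.05 t/h.
pulp fraction in F11 = 0.218.

0.218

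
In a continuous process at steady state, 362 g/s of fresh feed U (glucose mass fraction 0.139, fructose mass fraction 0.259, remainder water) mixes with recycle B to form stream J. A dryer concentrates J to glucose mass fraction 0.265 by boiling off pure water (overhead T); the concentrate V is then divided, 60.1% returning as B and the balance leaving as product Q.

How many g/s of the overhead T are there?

Overall glucose balance (none leaves overhead): glucose in fresh feed = glucose in product, i.e. 362×0.139 = (1−0.601)·V·0.265.
V = 50.318/(0.265×0.399) = 475.89 g/s.
Recycle B = 0.601×475.89 = 286.01 g/s.
Combined feed J = 362 + 286.01 = 648.01 g/s.
Overhead T = J − V = 648.01 − 475.89 = 172.12 g/s.

172.1 g/s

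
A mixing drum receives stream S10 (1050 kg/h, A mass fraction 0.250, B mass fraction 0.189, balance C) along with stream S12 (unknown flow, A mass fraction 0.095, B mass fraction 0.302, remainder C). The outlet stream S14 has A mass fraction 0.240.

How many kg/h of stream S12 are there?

Let S12 be the unknown flow. Total out = 1050 + S12.
A balance: 262.5 + 0.095·S12 = 0.240·(1050 + S12)
(0.095 − 0.240)·S12 = 0.240×1050 − 262.5 = -10.5
S12 = -10.5 / -0.145 = 72.414 kg/h

72.41 kg/h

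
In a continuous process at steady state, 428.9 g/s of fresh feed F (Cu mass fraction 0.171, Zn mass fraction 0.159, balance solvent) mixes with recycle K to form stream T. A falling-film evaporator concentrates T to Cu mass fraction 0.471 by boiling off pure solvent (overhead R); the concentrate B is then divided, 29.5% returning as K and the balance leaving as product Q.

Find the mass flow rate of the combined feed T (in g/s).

Overall Cu balance (none leaves overhead): Cu in fresh feed = Cu in product, i.e. 428.9×0.171 = (1−0.295)·B·0.471.
B = 73.342/(0.471×0.705) = 220.87 g/s.
Recycle K = 0.295×220.87 = 65.157 g/s.
Combined feed T = 428.9 + 65.157 = 494.06 g/s.

494.1 g/s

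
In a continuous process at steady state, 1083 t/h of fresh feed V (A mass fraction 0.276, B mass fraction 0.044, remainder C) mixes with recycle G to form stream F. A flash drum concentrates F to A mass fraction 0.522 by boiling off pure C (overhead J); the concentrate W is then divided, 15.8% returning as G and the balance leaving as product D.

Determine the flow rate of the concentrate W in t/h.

Overall A balance (none leaves overhead): A in fresh feed = A in product, i.e. 1083×0.276 = (1−0.158)·W·0.522.
W = 298.91/(0.522×0.842) = 680.07 t/h.

680.1 t/h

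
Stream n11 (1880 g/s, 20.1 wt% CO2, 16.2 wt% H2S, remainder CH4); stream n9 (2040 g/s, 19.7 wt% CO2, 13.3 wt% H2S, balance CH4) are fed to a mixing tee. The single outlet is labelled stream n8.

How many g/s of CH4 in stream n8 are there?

2564 g/s

CH4 out = CH4 in = 1880×0.637 + 2040×0.670 = 2564.4 g/s.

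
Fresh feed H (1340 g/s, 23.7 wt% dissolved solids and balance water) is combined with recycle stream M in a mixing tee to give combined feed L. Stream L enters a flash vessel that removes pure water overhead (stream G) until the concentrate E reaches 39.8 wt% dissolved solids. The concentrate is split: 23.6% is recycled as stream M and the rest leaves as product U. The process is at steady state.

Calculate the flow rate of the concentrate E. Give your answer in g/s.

Overall dissolved solids balance (none leaves overhead): dissolved solids in fresh feed = dissolved solids in product, i.e. 1340×0.237 = (1−0.236)·E·0.398.
E = 317.58/(0.398×0.764) = 1044.4 g/s.

1044 g/s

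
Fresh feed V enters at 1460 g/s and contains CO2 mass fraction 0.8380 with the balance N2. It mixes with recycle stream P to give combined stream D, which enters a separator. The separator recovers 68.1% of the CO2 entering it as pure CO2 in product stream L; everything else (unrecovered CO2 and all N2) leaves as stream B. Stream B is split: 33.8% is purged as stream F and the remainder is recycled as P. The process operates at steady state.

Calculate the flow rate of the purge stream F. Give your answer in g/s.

N2 enters only via V and leaves only via the purge: 1460×0.162 = 0.338×(N2 in B), and the separator passes all N2, so N2 in D = N2 in B = 699.76 g/s.
CO2 in D: m_A = 1460×0.838 + (1−0.338)·(1−0.681)·m_A, so m_A = 1223.5/0.7888 = 1551 g/s.
B = (1−0.681)×1551 + 699.76 = 1194.5 g/s.
Purge F = 0.338×1194.5 = 403.75 g/s.

403.8 g/s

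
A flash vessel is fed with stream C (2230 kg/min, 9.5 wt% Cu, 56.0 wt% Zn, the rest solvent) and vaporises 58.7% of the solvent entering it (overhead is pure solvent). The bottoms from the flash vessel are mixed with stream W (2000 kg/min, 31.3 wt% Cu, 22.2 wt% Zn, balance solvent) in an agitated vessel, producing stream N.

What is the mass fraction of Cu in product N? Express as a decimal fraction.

0.222

Vapour removed = 0.587×0.345×2230 = 451.61 kg/min; concentrate = 1778.4 kg/min.
Cu reaching the mixer = 211.85 (from concentrate) + 2000×0.313 = 837.85 kg/min.
Product flow = 1778.4 + 2000 = 3778.4 kg/min; Cu fraction = 0.222.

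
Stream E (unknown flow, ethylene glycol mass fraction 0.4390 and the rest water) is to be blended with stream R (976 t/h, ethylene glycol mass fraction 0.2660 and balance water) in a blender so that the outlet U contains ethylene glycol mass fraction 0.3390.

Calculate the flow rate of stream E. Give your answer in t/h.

Let E be the unknown flow. Total out = 976 + E.
ethylene glycol balance: 259.62 + 0.439·E = 0.339·(976 + E)
(0.439 − 0.339)·E = 0.339×976 − 259.62 = 71.248
E = 71.248 / 0.100 = 712.48 t/h

712.5 t/h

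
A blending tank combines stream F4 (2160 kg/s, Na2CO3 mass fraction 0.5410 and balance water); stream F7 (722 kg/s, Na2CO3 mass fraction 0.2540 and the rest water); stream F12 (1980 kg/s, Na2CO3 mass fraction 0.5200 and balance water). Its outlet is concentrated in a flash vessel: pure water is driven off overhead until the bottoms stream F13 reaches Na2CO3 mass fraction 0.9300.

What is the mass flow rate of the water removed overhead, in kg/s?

Na2CO3 entering = 2160×0.541 + 722×0.254 + 1980×0.520 = 2381.5 kg/s.
All Na2CO3 reports to F13, so F13 = 2381.5/0.930 = 2560.8 kg/s.
Total feed = 4862 kg/s; overhead = 4862 − 2560.8 = 2301.2 kg/s.

2301 kg/s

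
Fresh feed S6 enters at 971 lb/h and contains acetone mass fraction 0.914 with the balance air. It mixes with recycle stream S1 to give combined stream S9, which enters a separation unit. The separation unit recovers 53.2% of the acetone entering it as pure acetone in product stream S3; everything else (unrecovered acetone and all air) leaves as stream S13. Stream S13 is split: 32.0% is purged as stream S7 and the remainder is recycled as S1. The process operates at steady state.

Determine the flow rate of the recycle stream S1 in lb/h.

591.7 lb/h

air enters only via S6 and leaves only via the purge: 971×0.086 = 0.320×(air in S13), and the separation unit passes all air, so air in S9 = air in S13 = 260.96 lb/h.
acetone in S9: m_A = 971×0.914 + (1−0.320)·(1−0.532)·m_A, so m_A = 887.49/0.6818 = 1301.8 lb/h.
S13 = (1−0.532)×1301.8 + 260.96 = 870.18 lb/h.
Recycle S1 = (1−0.320)×870.18 = 591.73 lb/h.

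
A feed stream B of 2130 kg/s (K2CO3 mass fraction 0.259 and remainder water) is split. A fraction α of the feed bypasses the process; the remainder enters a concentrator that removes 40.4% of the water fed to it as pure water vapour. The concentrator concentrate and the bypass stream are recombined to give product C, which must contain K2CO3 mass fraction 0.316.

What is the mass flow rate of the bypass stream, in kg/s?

846.6 kg/s

All 2130×0.259 = 551.67 kg/s of K2CO3 reaches C, so C = 551.67/0.316 = 1745.8 kg/s and vapour = 384.21 kg/s.
The evaporator receives (1−α)·2130 of feed at 0.741 water and removes 0.404 of that water:
0.404×0.741×(1−α)×2130 = 384.21
(1−α) = 384.21/637.65 = 0.6025;  α = 0.3975.
Bypass flow = 0.3975×2130 = 846.58 kg/s.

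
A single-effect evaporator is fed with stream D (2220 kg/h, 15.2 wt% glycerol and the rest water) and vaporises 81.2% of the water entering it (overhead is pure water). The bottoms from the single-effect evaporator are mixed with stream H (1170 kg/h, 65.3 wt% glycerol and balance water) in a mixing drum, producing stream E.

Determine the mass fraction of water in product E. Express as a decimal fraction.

Vapour removed = 0.812×0.848×2220 = 1528.6 kg/h; concentrate = 691.36 kg/h.
water reaching the mixer = 353.92 (from concentrate) + 1170×0.347 = 759.91 kg/h.
Product flow = 691.36 + 1170 = 1861.4 kg/h; water fraction = 0.408.

0.408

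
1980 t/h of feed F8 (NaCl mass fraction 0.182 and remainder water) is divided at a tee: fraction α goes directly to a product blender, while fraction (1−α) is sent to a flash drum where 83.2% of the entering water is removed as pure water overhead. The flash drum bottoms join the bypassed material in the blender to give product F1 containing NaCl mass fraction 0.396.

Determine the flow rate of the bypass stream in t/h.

All 1980×0.182 = 360.36 t/h of NaCl reaches F1, so F1 = 360.36/0.396 = 910 t/h and vapour = 1070 t/h.
The evaporator receives (1−α)·1980 of feed at 0.818 water and removes 0.832 of that water:
0.832×0.818×(1−α)×1980 = 1070
(1−α) = 1070/1347.5 = 0.7940;  α = 0.2060.
Bypass flow = 0.2060×1980 = 407.8 t/h.

407.8 t/h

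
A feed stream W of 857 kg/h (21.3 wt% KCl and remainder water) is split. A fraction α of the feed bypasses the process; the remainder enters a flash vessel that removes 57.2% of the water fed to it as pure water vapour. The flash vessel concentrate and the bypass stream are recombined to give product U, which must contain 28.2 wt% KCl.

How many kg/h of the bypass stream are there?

391.2 kg/h

All 857×0.213 = 182.54 kg/h of KCl reaches U, so U = 182.54/0.282 = 647.31 kg/h and vapour = 209.69 kg/h.
The evaporator receives (1−α)·857 of feed at 0.787 water and removes 0.572 of that water:
0.572×0.787×(1−α)×857 = 209.69
(1−α) = 209.69/385.79 = 0.5435;  α = 0.4565.
Bypass flow = 0.4565×857 = 391.19 kg/h.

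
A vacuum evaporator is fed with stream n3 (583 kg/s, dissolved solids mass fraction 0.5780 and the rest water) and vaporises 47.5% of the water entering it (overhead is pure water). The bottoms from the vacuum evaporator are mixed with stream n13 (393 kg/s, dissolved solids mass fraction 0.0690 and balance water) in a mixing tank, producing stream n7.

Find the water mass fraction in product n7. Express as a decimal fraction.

Vapour removed = 0.475×0.422×583 = 116.86 kg/s; concentrate = 466.14 kg/s.
water reaching the mixer = 129.16 (from concentrate) + 393×0.931 = 495.05 kg/s.
Product flow = 466.14 + 393 = 859.14 kg/s; water fraction = 0.5762.

0.5762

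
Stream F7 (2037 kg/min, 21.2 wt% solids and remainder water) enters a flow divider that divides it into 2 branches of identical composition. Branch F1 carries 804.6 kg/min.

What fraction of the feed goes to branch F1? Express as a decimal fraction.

Fraction to F1 = 804.6/2037 = 0.3950.

0.395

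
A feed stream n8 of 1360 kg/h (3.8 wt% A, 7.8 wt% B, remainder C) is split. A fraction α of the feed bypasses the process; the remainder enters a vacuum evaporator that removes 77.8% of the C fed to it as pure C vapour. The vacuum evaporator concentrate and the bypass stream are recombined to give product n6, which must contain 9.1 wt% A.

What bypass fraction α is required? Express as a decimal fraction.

0.153

All 1360×0.038 = 51.68 kg/h of A reaches n6, so n6 = 51.68/0.091 = 567.91 kg/h and vapour = 792.09 kg/h.
The evaporator receives (1−α)·1360 of feed at 0.884 C and removes 0.778 of that C:
0.778×0.884×(1−α)×1360 = 792.09
(1−α) = 792.09/935.34 = 0.8468;  α = 0.1532.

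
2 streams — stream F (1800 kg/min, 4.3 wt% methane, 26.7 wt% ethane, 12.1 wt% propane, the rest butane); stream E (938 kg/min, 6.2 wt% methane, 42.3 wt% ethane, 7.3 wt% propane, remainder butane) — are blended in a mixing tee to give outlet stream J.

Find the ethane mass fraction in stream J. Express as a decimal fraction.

0.320

Total flow out = 1800 + 938 = 2738 kg/min.
ethane in = 1800×0.267 + 938×0.423 = 877.37 kg/min.
ethane mass fraction in J = 877.37/2738 = 0.320.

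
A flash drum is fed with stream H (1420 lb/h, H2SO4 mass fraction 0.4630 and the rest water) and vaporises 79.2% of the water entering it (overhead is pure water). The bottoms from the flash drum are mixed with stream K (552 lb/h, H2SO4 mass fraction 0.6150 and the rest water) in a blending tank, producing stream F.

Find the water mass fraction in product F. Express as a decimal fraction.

Vapour removed = 0.792×0.537×1420 = 603.93 lb/h; concentrate = 816.07 lb/h.
water reaching the mixer = 158.61 (from concentrate) + 552×0.385 = 371.13 lb/h.
Product flow = 816.07 + 552 = 1368.1 lb/h; water fraction = 0.2713.

0.2713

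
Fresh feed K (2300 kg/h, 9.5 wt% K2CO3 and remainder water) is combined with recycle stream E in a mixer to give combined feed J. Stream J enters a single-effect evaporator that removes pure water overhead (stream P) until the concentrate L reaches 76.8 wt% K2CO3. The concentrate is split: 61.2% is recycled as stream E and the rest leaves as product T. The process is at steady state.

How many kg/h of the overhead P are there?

2015 kg/h

Overall K2CO3 balance (none leaves overhead): K2CO3 in fresh feed = K2CO3 in product, i.e. 2300×0.095 = (1−0.612)·L·0.768.
L = 218.5/(0.768×0.388) = 733.26 kg/h.
Recycle E = 0.612×733.26 = 448.76 kg/h.
Combined feed J = 2300 + 448.76 = 2748.8 kg/h.
Overhead P = J − L = 2748.8 − 733.26 = 2015.5 kg/h.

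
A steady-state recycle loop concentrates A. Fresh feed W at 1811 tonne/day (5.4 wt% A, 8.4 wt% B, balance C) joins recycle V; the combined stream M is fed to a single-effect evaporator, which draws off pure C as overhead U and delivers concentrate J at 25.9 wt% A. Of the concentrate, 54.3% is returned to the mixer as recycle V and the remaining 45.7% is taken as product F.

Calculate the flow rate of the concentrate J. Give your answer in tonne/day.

826.2 tonne/day

Overall A balance (none leaves overhead): A in fresh feed = A in product, i.e. 1811×0.054 = (1−0.543)·J·0.259.
J = 97.794/(0.259×0.457) = 826.22 tonne/day.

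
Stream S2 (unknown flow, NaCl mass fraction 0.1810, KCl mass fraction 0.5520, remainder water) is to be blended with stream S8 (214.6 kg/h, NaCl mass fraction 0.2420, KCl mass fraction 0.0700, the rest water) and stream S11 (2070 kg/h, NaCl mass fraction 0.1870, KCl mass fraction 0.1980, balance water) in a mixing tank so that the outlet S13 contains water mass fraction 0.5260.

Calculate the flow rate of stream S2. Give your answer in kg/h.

845.5 kg/h

Let S2 be the unknown flow. Total out = 2284.6 + S2.
water balance: 1420.7 + 0.267·S2 = 0.526·(2284.6 + S2)
(0.267 − 0.526)·S2 = 0.526×2284.6 − 1420.7 = -219
S2 = -219 / -0.259 = 845.54 kg/h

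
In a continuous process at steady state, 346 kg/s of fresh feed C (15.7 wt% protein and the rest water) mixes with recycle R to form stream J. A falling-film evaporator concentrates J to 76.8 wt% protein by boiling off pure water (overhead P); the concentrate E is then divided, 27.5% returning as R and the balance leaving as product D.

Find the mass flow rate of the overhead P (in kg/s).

275.3 kg/s

Overall protein balance (none leaves overhead): protein in fresh feed = protein in product, i.e. 346×0.157 = (1−0.275)·E·0.768.
E = 54.322/(0.768×0.725) = 97.561 kg/s.
Recycle R = 0.275×97.561 = 26.829 kg/s.
Combined feed J = 346 + 26.829 = 372.83 kg/s.
Overhead P = J − E = 372.83 − 97.561 = 275.27 kg/s.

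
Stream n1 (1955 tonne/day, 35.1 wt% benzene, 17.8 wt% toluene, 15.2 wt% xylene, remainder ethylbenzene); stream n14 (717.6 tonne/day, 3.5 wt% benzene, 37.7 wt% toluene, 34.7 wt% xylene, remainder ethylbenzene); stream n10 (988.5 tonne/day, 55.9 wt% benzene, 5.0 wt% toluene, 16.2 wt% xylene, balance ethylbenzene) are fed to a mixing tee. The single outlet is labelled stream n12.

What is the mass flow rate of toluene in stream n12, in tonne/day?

toluene out = toluene in = 1955×0.178 + 717.6×0.377 + 988.5×0.050 = 667.95 tonne/day.

668 tonne/day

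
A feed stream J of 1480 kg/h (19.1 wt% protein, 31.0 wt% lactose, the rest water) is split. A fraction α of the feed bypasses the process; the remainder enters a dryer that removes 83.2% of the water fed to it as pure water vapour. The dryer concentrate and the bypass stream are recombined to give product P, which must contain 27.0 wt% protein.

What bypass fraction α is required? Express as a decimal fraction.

0.295

All 1480×0.191 = 282.68 kg/h of protein reaches P, so P = 282.68/0.270 = 1047 kg/h and vapour = 433.04 kg/h.
The evaporator receives (1−α)·1480 of feed at 0.499 water and removes 0.832 of that water:
0.832×0.499×(1−α)×1480 = 433.04
(1−α) = 433.04/614.45 = 0.7048;  α = 0.2952.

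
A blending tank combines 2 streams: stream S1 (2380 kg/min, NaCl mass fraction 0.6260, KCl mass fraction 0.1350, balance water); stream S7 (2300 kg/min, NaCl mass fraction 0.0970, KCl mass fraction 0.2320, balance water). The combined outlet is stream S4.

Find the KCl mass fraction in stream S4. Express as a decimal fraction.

0.1827

Total flow out = 2380 + 2300 = 4680 kg/min.
KCl in = 2380×0.135 + 2300×0.232 = 854.9 kg/min.
KCl mass fraction in S4 = 854.9/4680 = 0.1827.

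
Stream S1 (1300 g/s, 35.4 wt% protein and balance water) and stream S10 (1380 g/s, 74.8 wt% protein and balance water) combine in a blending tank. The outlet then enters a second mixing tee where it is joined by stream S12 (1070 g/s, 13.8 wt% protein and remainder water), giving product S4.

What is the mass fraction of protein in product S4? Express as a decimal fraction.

Overall, product flow = 3750 g/s.
protein in = 1300×0.354 + 1380×0.748 + 1070×0.138 = 1640.1 g/s.
protein fraction in S4 = 0.4374.

0.4374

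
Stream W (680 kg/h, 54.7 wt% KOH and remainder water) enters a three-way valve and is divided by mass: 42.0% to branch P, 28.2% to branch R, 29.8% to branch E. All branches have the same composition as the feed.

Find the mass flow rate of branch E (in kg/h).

Branch E flow = 0.298×680 = 202.64 kg/h.

202.6 kg/h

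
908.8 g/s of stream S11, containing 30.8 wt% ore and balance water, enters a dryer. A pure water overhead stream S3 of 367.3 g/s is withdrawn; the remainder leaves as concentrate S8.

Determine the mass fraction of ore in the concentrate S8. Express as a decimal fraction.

0.5169

ore is not removed: 908.8×0.308 = 279.91 g/s of ore enters S8.
Concentrate = 908.8 − 367.3 = 541.5 g/s.
Mass fraction = 279.91/541.5 = 0.5169.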